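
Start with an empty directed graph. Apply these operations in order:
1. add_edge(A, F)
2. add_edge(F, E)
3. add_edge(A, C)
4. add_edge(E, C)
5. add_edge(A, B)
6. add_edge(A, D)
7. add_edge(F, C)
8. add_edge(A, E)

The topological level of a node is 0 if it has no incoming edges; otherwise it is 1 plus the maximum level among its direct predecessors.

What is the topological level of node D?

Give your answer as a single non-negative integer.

Op 1: add_edge(A, F). Edges now: 1
Op 2: add_edge(F, E). Edges now: 2
Op 3: add_edge(A, C). Edges now: 3
Op 4: add_edge(E, C). Edges now: 4
Op 5: add_edge(A, B). Edges now: 5
Op 6: add_edge(A, D). Edges now: 6
Op 7: add_edge(F, C). Edges now: 7
Op 8: add_edge(A, E). Edges now: 8
Compute levels (Kahn BFS):
  sources (in-degree 0): A
  process A: level=0
    A->B: in-degree(B)=0, level(B)=1, enqueue
    A->C: in-degree(C)=2, level(C)>=1
    A->D: in-degree(D)=0, level(D)=1, enqueue
    A->E: in-degree(E)=1, level(E)>=1
    A->F: in-degree(F)=0, level(F)=1, enqueue
  process B: level=1
  process D: level=1
  process F: level=1
    F->C: in-degree(C)=1, level(C)>=2
    F->E: in-degree(E)=0, level(E)=2, enqueue
  process E: level=2
    E->C: in-degree(C)=0, level(C)=3, enqueue
  process C: level=3
All levels: A:0, B:1, C:3, D:1, E:2, F:1
level(D) = 1

Answer: 1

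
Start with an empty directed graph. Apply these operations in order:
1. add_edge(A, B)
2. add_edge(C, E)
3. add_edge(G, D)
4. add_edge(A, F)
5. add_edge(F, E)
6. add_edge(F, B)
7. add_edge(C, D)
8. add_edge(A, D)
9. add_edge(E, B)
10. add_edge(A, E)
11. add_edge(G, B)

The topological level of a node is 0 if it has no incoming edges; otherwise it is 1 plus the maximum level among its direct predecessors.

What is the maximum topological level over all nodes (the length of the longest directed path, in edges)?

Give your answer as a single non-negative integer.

Op 1: add_edge(A, B). Edges now: 1
Op 2: add_edge(C, E). Edges now: 2
Op 3: add_edge(G, D). Edges now: 3
Op 4: add_edge(A, F). Edges now: 4
Op 5: add_edge(F, E). Edges now: 5
Op 6: add_edge(F, B). Edges now: 6
Op 7: add_edge(C, D). Edges now: 7
Op 8: add_edge(A, D). Edges now: 8
Op 9: add_edge(E, B). Edges now: 9
Op 10: add_edge(A, E). Edges now: 10
Op 11: add_edge(G, B). Edges now: 11
Compute levels (Kahn BFS):
  sources (in-degree 0): A, C, G
  process A: level=0
    A->B: in-degree(B)=3, level(B)>=1
    A->D: in-degree(D)=2, level(D)>=1
    A->E: in-degree(E)=2, level(E)>=1
    A->F: in-degree(F)=0, level(F)=1, enqueue
  process C: level=0
    C->D: in-degree(D)=1, level(D)>=1
    C->E: in-degree(E)=1, level(E)>=1
  process G: level=0
    G->B: in-degree(B)=2, level(B)>=1
    G->D: in-degree(D)=0, level(D)=1, enqueue
  process F: level=1
    F->B: in-degree(B)=1, level(B)>=2
    F->E: in-degree(E)=0, level(E)=2, enqueue
  process D: level=1
  process E: level=2
    E->B: in-degree(B)=0, level(B)=3, enqueue
  process B: level=3
All levels: A:0, B:3, C:0, D:1, E:2, F:1, G:0
max level = 3

Answer: 3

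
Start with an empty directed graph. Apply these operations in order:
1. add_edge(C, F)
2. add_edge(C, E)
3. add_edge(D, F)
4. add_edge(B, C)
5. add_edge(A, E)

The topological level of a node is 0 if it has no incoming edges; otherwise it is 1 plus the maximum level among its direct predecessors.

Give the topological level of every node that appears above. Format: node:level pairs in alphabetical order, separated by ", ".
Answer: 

Op 1: add_edge(C, F). Edges now: 1
Op 2: add_edge(C, E). Edges now: 2
Op 3: add_edge(D, F). Edges now: 3
Op 4: add_edge(B, C). Edges now: 4
Op 5: add_edge(A, E). Edges now: 5
Compute levels (Kahn BFS):
  sources (in-degree 0): A, B, D
  process A: level=0
    A->E: in-degree(E)=1, level(E)>=1
  process B: level=0
    B->C: in-degree(C)=0, level(C)=1, enqueue
  process D: level=0
    D->F: in-degree(F)=1, level(F)>=1
  process C: level=1
    C->E: in-degree(E)=0, level(E)=2, enqueue
    C->F: in-degree(F)=0, level(F)=2, enqueue
  process E: level=2
  process F: level=2
All levels: A:0, B:0, C:1, D:0, E:2, F:2

Answer: A:0, B:0, C:1, D:0, E:2, F:2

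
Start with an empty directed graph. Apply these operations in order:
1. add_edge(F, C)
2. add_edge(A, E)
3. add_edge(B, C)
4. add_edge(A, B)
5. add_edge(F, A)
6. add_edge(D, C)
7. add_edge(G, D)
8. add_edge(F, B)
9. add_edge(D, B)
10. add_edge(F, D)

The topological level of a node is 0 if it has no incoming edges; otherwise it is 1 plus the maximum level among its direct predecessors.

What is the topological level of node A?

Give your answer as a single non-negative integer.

Answer: 1

Derivation:
Op 1: add_edge(F, C). Edges now: 1
Op 2: add_edge(A, E). Edges now: 2
Op 3: add_edge(B, C). Edges now: 3
Op 4: add_edge(A, B). Edges now: 4
Op 5: add_edge(F, A). Edges now: 5
Op 6: add_edge(D, C). Edges now: 6
Op 7: add_edge(G, D). Edges now: 7
Op 8: add_edge(F, B). Edges now: 8
Op 9: add_edge(D, B). Edges now: 9
Op 10: add_edge(F, D). Edges now: 10
Compute levels (Kahn BFS):
  sources (in-degree 0): F, G
  process F: level=0
    F->A: in-degree(A)=0, level(A)=1, enqueue
    F->B: in-degree(B)=2, level(B)>=1
    F->C: in-degree(C)=2, level(C)>=1
    F->D: in-degree(D)=1, level(D)>=1
  process G: level=0
    G->D: in-degree(D)=0, level(D)=1, enqueue
  process A: level=1
    A->B: in-degree(B)=1, level(B)>=2
    A->E: in-degree(E)=0, level(E)=2, enqueue
  process D: level=1
    D->B: in-degree(B)=0, level(B)=2, enqueue
    D->C: in-degree(C)=1, level(C)>=2
  process E: level=2
  process B: level=2
    B->C: in-degree(C)=0, level(C)=3, enqueue
  process C: level=3
All levels: A:1, B:2, C:3, D:1, E:2, F:0, G:0
level(A) = 1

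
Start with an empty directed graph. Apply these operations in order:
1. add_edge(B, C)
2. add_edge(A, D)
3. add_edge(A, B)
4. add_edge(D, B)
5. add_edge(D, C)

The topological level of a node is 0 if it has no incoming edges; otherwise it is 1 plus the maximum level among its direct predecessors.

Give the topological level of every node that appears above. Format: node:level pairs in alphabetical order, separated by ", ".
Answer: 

Answer: A:0, B:2, C:3, D:1

Derivation:
Op 1: add_edge(B, C). Edges now: 1
Op 2: add_edge(A, D). Edges now: 2
Op 3: add_edge(A, B). Edges now: 3
Op 4: add_edge(D, B). Edges now: 4
Op 5: add_edge(D, C). Edges now: 5
Compute levels (Kahn BFS):
  sources (in-degree 0): A
  process A: level=0
    A->B: in-degree(B)=1, level(B)>=1
    A->D: in-degree(D)=0, level(D)=1, enqueue
  process D: level=1
    D->B: in-degree(B)=0, level(B)=2, enqueue
    D->C: in-degree(C)=1, level(C)>=2
  process B: level=2
    B->C: in-degree(C)=0, level(C)=3, enqueue
  process C: level=3
All levels: A:0, B:2, C:3, D:1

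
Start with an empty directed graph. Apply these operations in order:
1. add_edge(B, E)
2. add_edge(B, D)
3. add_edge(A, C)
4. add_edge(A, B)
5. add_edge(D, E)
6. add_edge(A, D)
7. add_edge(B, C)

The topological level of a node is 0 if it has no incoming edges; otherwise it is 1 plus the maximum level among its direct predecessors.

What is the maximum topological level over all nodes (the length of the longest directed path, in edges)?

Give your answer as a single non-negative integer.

Answer: 3

Derivation:
Op 1: add_edge(B, E). Edges now: 1
Op 2: add_edge(B, D). Edges now: 2
Op 3: add_edge(A, C). Edges now: 3
Op 4: add_edge(A, B). Edges now: 4
Op 5: add_edge(D, E). Edges now: 5
Op 6: add_edge(A, D). Edges now: 6
Op 7: add_edge(B, C). Edges now: 7
Compute levels (Kahn BFS):
  sources (in-degree 0): A
  process A: level=0
    A->B: in-degree(B)=0, level(B)=1, enqueue
    A->C: in-degree(C)=1, level(C)>=1
    A->D: in-degree(D)=1, level(D)>=1
  process B: level=1
    B->C: in-degree(C)=0, level(C)=2, enqueue
    B->D: in-degree(D)=0, level(D)=2, enqueue
    B->E: in-degree(E)=1, level(E)>=2
  process C: level=2
  process D: level=2
    D->E: in-degree(E)=0, level(E)=3, enqueue
  process E: level=3
All levels: A:0, B:1, C:2, D:2, E:3
max level = 3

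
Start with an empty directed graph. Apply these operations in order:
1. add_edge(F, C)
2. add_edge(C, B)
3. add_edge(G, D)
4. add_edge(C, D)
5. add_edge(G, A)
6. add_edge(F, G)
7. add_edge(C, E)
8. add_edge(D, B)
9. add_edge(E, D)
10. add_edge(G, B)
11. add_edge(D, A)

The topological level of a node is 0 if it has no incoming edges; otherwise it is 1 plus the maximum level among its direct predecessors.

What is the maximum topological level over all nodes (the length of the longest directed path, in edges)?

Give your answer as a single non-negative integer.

Op 1: add_edge(F, C). Edges now: 1
Op 2: add_edge(C, B). Edges now: 2
Op 3: add_edge(G, D). Edges now: 3
Op 4: add_edge(C, D). Edges now: 4
Op 5: add_edge(G, A). Edges now: 5
Op 6: add_edge(F, G). Edges now: 6
Op 7: add_edge(C, E). Edges now: 7
Op 8: add_edge(D, B). Edges now: 8
Op 9: add_edge(E, D). Edges now: 9
Op 10: add_edge(G, B). Edges now: 10
Op 11: add_edge(D, A). Edges now: 11
Compute levels (Kahn BFS):
  sources (in-degree 0): F
  process F: level=0
    F->C: in-degree(C)=0, level(C)=1, enqueue
    F->G: in-degree(G)=0, level(G)=1, enqueue
  process C: level=1
    C->B: in-degree(B)=2, level(B)>=2
    C->D: in-degree(D)=2, level(D)>=2
    C->E: in-degree(E)=0, level(E)=2, enqueue
  process G: level=1
    G->A: in-degree(A)=1, level(A)>=2
    G->B: in-degree(B)=1, level(B)>=2
    G->D: in-degree(D)=1, level(D)>=2
  process E: level=2
    E->D: in-degree(D)=0, level(D)=3, enqueue
  process D: level=3
    D->A: in-degree(A)=0, level(A)=4, enqueue
    D->B: in-degree(B)=0, level(B)=4, enqueue
  process A: level=4
  process B: level=4
All levels: A:4, B:4, C:1, D:3, E:2, F:0, G:1
max level = 4

Answer: 4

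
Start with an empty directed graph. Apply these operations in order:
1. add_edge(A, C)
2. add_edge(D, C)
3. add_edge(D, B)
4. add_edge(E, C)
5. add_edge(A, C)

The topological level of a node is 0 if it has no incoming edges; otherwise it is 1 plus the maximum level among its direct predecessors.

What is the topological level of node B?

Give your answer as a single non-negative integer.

Op 1: add_edge(A, C). Edges now: 1
Op 2: add_edge(D, C). Edges now: 2
Op 3: add_edge(D, B). Edges now: 3
Op 4: add_edge(E, C). Edges now: 4
Op 5: add_edge(A, C) (duplicate, no change). Edges now: 4
Compute levels (Kahn BFS):
  sources (in-degree 0): A, D, E
  process A: level=0
    A->C: in-degree(C)=2, level(C)>=1
  process D: level=0
    D->B: in-degree(B)=0, level(B)=1, enqueue
    D->C: in-degree(C)=1, level(C)>=1
  process E: level=0
    E->C: in-degree(C)=0, level(C)=1, enqueue
  process B: level=1
  process C: level=1
All levels: A:0, B:1, C:1, D:0, E:0
level(B) = 1

Answer: 1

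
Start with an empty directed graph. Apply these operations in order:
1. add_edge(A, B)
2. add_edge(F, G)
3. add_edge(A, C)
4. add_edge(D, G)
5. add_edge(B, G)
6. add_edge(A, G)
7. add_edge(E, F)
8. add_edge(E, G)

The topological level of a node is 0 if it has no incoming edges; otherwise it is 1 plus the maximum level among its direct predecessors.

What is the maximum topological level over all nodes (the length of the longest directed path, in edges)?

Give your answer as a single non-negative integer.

Answer: 2

Derivation:
Op 1: add_edge(A, B). Edges now: 1
Op 2: add_edge(F, G). Edges now: 2
Op 3: add_edge(A, C). Edges now: 3
Op 4: add_edge(D, G). Edges now: 4
Op 5: add_edge(B, G). Edges now: 5
Op 6: add_edge(A, G). Edges now: 6
Op 7: add_edge(E, F). Edges now: 7
Op 8: add_edge(E, G). Edges now: 8
Compute levels (Kahn BFS):
  sources (in-degree 0): A, D, E
  process A: level=0
    A->B: in-degree(B)=0, level(B)=1, enqueue
    A->C: in-degree(C)=0, level(C)=1, enqueue
    A->G: in-degree(G)=4, level(G)>=1
  process D: level=0
    D->G: in-degree(G)=3, level(G)>=1
  process E: level=0
    E->F: in-degree(F)=0, level(F)=1, enqueue
    E->G: in-degree(G)=2, level(G)>=1
  process B: level=1
    B->G: in-degree(G)=1, level(G)>=2
  process C: level=1
  process F: level=1
    F->G: in-degree(G)=0, level(G)=2, enqueue
  process G: level=2
All levels: A:0, B:1, C:1, D:0, E:0, F:1, G:2
max level = 2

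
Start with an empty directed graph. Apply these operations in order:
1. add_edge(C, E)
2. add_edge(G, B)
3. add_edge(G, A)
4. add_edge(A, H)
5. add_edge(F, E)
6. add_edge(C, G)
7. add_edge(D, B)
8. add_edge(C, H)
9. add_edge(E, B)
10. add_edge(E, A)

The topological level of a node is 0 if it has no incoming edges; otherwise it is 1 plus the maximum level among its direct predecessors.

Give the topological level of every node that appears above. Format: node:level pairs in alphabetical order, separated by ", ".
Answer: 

Answer: A:2, B:2, C:0, D:0, E:1, F:0, G:1, H:3

Derivation:
Op 1: add_edge(C, E). Edges now: 1
Op 2: add_edge(G, B). Edges now: 2
Op 3: add_edge(G, A). Edges now: 3
Op 4: add_edge(A, H). Edges now: 4
Op 5: add_edge(F, E). Edges now: 5
Op 6: add_edge(C, G). Edges now: 6
Op 7: add_edge(D, B). Edges now: 7
Op 8: add_edge(C, H). Edges now: 8
Op 9: add_edge(E, B). Edges now: 9
Op 10: add_edge(E, A). Edges now: 10
Compute levels (Kahn BFS):
  sources (in-degree 0): C, D, F
  process C: level=0
    C->E: in-degree(E)=1, level(E)>=1
    C->G: in-degree(G)=0, level(G)=1, enqueue
    C->H: in-degree(H)=1, level(H)>=1
  process D: level=0
    D->B: in-degree(B)=2, level(B)>=1
  process F: level=0
    F->E: in-degree(E)=0, level(E)=1, enqueue
  process G: level=1
    G->A: in-degree(A)=1, level(A)>=2
    G->B: in-degree(B)=1, level(B)>=2
  process E: level=1
    E->A: in-degree(A)=0, level(A)=2, enqueue
    E->B: in-degree(B)=0, level(B)=2, enqueue
  process A: level=2
    A->H: in-degree(H)=0, level(H)=3, enqueue
  process B: level=2
  process H: level=3
All levels: A:2, B:2, C:0, D:0, E:1, F:0, G:1, H:3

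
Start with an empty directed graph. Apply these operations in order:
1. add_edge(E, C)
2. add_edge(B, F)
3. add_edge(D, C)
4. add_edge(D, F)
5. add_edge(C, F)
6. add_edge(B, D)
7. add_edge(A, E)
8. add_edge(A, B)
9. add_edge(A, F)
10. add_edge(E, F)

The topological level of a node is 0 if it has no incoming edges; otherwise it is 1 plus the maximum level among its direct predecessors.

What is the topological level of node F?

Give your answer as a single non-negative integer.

Answer: 4

Derivation:
Op 1: add_edge(E, C). Edges now: 1
Op 2: add_edge(B, F). Edges now: 2
Op 3: add_edge(D, C). Edges now: 3
Op 4: add_edge(D, F). Edges now: 4
Op 5: add_edge(C, F). Edges now: 5
Op 6: add_edge(B, D). Edges now: 6
Op 7: add_edge(A, E). Edges now: 7
Op 8: add_edge(A, B). Edges now: 8
Op 9: add_edge(A, F). Edges now: 9
Op 10: add_edge(E, F). Edges now: 10
Compute levels (Kahn BFS):
  sources (in-degree 0): A
  process A: level=0
    A->B: in-degree(B)=0, level(B)=1, enqueue
    A->E: in-degree(E)=0, level(E)=1, enqueue
    A->F: in-degree(F)=4, level(F)>=1
  process B: level=1
    B->D: in-degree(D)=0, level(D)=2, enqueue
    B->F: in-degree(F)=3, level(F)>=2
  process E: level=1
    E->C: in-degree(C)=1, level(C)>=2
    E->F: in-degree(F)=2, level(F)>=2
  process D: level=2
    D->C: in-degree(C)=0, level(C)=3, enqueue
    D->F: in-degree(F)=1, level(F)>=3
  process C: level=3
    C->F: in-degree(F)=0, level(F)=4, enqueue
  process F: level=4
All levels: A:0, B:1, C:3, D:2, E:1, F:4
level(F) = 4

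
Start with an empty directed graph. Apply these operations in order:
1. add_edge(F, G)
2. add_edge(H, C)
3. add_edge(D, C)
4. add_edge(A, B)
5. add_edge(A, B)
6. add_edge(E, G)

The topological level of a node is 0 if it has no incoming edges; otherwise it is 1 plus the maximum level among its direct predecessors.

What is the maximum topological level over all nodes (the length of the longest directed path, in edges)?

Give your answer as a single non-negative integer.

Op 1: add_edge(F, G). Edges now: 1
Op 2: add_edge(H, C). Edges now: 2
Op 3: add_edge(D, C). Edges now: 3
Op 4: add_edge(A, B). Edges now: 4
Op 5: add_edge(A, B) (duplicate, no change). Edges now: 4
Op 6: add_edge(E, G). Edges now: 5
Compute levels (Kahn BFS):
  sources (in-degree 0): A, D, E, F, H
  process A: level=0
    A->B: in-degree(B)=0, level(B)=1, enqueue
  process D: level=0
    D->C: in-degree(C)=1, level(C)>=1
  process E: level=0
    E->G: in-degree(G)=1, level(G)>=1
  process F: level=0
    F->G: in-degree(G)=0, level(G)=1, enqueue
  process H: level=0
    H->C: in-degree(C)=0, level(C)=1, enqueue
  process B: level=1
  process G: level=1
  process C: level=1
All levels: A:0, B:1, C:1, D:0, E:0, F:0, G:1, H:0
max level = 1

Answer: 1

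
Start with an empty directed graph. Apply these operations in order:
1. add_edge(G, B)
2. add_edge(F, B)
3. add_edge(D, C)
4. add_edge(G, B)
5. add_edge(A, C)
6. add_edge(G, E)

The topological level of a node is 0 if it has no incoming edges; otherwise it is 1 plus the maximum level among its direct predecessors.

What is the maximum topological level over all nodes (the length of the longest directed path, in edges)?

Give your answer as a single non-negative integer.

Answer: 1

Derivation:
Op 1: add_edge(G, B). Edges now: 1
Op 2: add_edge(F, B). Edges now: 2
Op 3: add_edge(D, C). Edges now: 3
Op 4: add_edge(G, B) (duplicate, no change). Edges now: 3
Op 5: add_edge(A, C). Edges now: 4
Op 6: add_edge(G, E). Edges now: 5
Compute levels (Kahn BFS):
  sources (in-degree 0): A, D, F, G
  process A: level=0
    A->C: in-degree(C)=1, level(C)>=1
  process D: level=0
    D->C: in-degree(C)=0, level(C)=1, enqueue
  process F: level=0
    F->B: in-degree(B)=1, level(B)>=1
  process G: level=0
    G->B: in-degree(B)=0, level(B)=1, enqueue
    G->E: in-degree(E)=0, level(E)=1, enqueue
  process C: level=1
  process B: level=1
  process E: level=1
All levels: A:0, B:1, C:1, D:0, E:1, F:0, G:0
max level = 1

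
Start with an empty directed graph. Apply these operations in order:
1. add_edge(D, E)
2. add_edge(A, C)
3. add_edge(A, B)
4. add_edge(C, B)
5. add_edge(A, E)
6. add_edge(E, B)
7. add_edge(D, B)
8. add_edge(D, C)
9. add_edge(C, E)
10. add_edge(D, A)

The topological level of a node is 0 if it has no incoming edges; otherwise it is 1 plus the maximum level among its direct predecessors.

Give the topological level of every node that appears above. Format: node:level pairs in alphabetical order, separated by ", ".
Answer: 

Answer: A:1, B:4, C:2, D:0, E:3

Derivation:
Op 1: add_edge(D, E). Edges now: 1
Op 2: add_edge(A, C). Edges now: 2
Op 3: add_edge(A, B). Edges now: 3
Op 4: add_edge(C, B). Edges now: 4
Op 5: add_edge(A, E). Edges now: 5
Op 6: add_edge(E, B). Edges now: 6
Op 7: add_edge(D, B). Edges now: 7
Op 8: add_edge(D, C). Edges now: 8
Op 9: add_edge(C, E). Edges now: 9
Op 10: add_edge(D, A). Edges now: 10
Compute levels (Kahn BFS):
  sources (in-degree 0): D
  process D: level=0
    D->A: in-degree(A)=0, level(A)=1, enqueue
    D->B: in-degree(B)=3, level(B)>=1
    D->C: in-degree(C)=1, level(C)>=1
    D->E: in-degree(E)=2, level(E)>=1
  process A: level=1
    A->B: in-degree(B)=2, level(B)>=2
    A->C: in-degree(C)=0, level(C)=2, enqueue
    A->E: in-degree(E)=1, level(E)>=2
  process C: level=2
    C->B: in-degree(B)=1, level(B)>=3
    C->E: in-degree(E)=0, level(E)=3, enqueue
  process E: level=3
    E->B: in-degree(B)=0, level(B)=4, enqueue
  process B: level=4
All levels: A:1, B:4, C:2, D:0, E:3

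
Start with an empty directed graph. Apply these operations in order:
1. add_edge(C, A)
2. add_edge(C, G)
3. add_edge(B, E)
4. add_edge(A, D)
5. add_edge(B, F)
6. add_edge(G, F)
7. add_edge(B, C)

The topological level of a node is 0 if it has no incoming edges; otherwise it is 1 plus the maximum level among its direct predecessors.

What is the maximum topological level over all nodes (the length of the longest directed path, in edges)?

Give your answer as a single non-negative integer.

Op 1: add_edge(C, A). Edges now: 1
Op 2: add_edge(C, G). Edges now: 2
Op 3: add_edge(B, E). Edges now: 3
Op 4: add_edge(A, D). Edges now: 4
Op 5: add_edge(B, F). Edges now: 5
Op 6: add_edge(G, F). Edges now: 6
Op 7: add_edge(B, C). Edges now: 7
Compute levels (Kahn BFS):
  sources (in-degree 0): B
  process B: level=0
    B->C: in-degree(C)=0, level(C)=1, enqueue
    B->E: in-degree(E)=0, level(E)=1, enqueue
    B->F: in-degree(F)=1, level(F)>=1
  process C: level=1
    C->A: in-degree(A)=0, level(A)=2, enqueue
    C->G: in-degree(G)=0, level(G)=2, enqueue
  process E: level=1
  process A: level=2
    A->D: in-degree(D)=0, level(D)=3, enqueue
  process G: level=2
    G->F: in-degree(F)=0, level(F)=3, enqueue
  process D: level=3
  process F: level=3
All levels: A:2, B:0, C:1, D:3, E:1, F:3, G:2
max level = 3

Answer: 3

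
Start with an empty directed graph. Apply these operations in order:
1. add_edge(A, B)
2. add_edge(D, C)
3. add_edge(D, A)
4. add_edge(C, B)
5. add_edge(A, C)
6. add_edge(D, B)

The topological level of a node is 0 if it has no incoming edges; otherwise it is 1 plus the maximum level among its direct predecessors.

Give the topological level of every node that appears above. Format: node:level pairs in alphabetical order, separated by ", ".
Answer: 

Answer: A:1, B:3, C:2, D:0

Derivation:
Op 1: add_edge(A, B). Edges now: 1
Op 2: add_edge(D, C). Edges now: 2
Op 3: add_edge(D, A). Edges now: 3
Op 4: add_edge(C, B). Edges now: 4
Op 5: add_edge(A, C). Edges now: 5
Op 6: add_edge(D, B). Edges now: 6
Compute levels (Kahn BFS):
  sources (in-degree 0): D
  process D: level=0
    D->A: in-degree(A)=0, level(A)=1, enqueue
    D->B: in-degree(B)=2, level(B)>=1
    D->C: in-degree(C)=1, level(C)>=1
  process A: level=1
    A->B: in-degree(B)=1, level(B)>=2
    A->C: in-degree(C)=0, level(C)=2, enqueue
  process C: level=2
    C->B: in-degree(B)=0, level(B)=3, enqueue
  process B: level=3
All levels: A:1, B:3, C:2, D:0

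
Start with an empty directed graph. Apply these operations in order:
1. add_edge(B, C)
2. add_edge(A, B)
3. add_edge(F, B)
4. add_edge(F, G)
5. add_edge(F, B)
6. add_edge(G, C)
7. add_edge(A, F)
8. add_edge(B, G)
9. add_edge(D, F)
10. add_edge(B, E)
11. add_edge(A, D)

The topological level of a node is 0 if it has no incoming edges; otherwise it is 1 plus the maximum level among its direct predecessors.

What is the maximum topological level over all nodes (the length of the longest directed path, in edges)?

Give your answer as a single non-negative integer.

Answer: 5

Derivation:
Op 1: add_edge(B, C). Edges now: 1
Op 2: add_edge(A, B). Edges now: 2
Op 3: add_edge(F, B). Edges now: 3
Op 4: add_edge(F, G). Edges now: 4
Op 5: add_edge(F, B) (duplicate, no change). Edges now: 4
Op 6: add_edge(G, C). Edges now: 5
Op 7: add_edge(A, F). Edges now: 6
Op 8: add_edge(B, G). Edges now: 7
Op 9: add_edge(D, F). Edges now: 8
Op 10: add_edge(B, E). Edges now: 9
Op 11: add_edge(A, D). Edges now: 10
Compute levels (Kahn BFS):
  sources (in-degree 0): A
  process A: level=0
    A->B: in-degree(B)=1, level(B)>=1
    A->D: in-degree(D)=0, level(D)=1, enqueue
    A->F: in-degree(F)=1, level(F)>=1
  process D: level=1
    D->F: in-degree(F)=0, level(F)=2, enqueue
  process F: level=2
    F->B: in-degree(B)=0, level(B)=3, enqueue
    F->G: in-degree(G)=1, level(G)>=3
  process B: level=3
    B->C: in-degree(C)=1, level(C)>=4
    B->E: in-degree(E)=0, level(E)=4, enqueue
    B->G: in-degree(G)=0, level(G)=4, enqueue
  process E: level=4
  process G: level=4
    G->C: in-degree(C)=0, level(C)=5, enqueue
  process C: level=5
All levels: A:0, B:3, C:5, D:1, E:4, F:2, G:4
max level = 5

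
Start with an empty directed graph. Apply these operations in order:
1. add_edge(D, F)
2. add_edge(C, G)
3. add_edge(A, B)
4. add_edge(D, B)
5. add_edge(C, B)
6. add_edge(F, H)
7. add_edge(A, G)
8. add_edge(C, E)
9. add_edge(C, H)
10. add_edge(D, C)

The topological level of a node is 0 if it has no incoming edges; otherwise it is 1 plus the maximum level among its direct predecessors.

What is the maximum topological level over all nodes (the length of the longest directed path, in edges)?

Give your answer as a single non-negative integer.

Op 1: add_edge(D, F). Edges now: 1
Op 2: add_edge(C, G). Edges now: 2
Op 3: add_edge(A, B). Edges now: 3
Op 4: add_edge(D, B). Edges now: 4
Op 5: add_edge(C, B). Edges now: 5
Op 6: add_edge(F, H). Edges now: 6
Op 7: add_edge(A, G). Edges now: 7
Op 8: add_edge(C, E). Edges now: 8
Op 9: add_edge(C, H). Edges now: 9
Op 10: add_edge(D, C). Edges now: 10
Compute levels (Kahn BFS):
  sources (in-degree 0): A, D
  process A: level=0
    A->B: in-degree(B)=2, level(B)>=1
    A->G: in-degree(G)=1, level(G)>=1
  process D: level=0
    D->B: in-degree(B)=1, level(B)>=1
    D->C: in-degree(C)=0, level(C)=1, enqueue
    D->F: in-degree(F)=0, level(F)=1, enqueue
  process C: level=1
    C->B: in-degree(B)=0, level(B)=2, enqueue
    C->E: in-degree(E)=0, level(E)=2, enqueue
    C->G: in-degree(G)=0, level(G)=2, enqueue
    C->H: in-degree(H)=1, level(H)>=2
  process F: level=1
    F->H: in-degree(H)=0, level(H)=2, enqueue
  process B: level=2
  process E: level=2
  process G: level=2
  process H: level=2
All levels: A:0, B:2, C:1, D:0, E:2, F:1, G:2, H:2
max level = 2

Answer: 2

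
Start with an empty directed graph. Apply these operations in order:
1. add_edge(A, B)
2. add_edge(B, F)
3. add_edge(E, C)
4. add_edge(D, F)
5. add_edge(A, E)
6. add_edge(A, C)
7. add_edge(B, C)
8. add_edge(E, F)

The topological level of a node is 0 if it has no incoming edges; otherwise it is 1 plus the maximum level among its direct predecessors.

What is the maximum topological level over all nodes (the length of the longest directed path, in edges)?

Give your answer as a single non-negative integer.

Op 1: add_edge(A, B). Edges now: 1
Op 2: add_edge(B, F). Edges now: 2
Op 3: add_edge(E, C). Edges now: 3
Op 4: add_edge(D, F). Edges now: 4
Op 5: add_edge(A, E). Edges now: 5
Op 6: add_edge(A, C). Edges now: 6
Op 7: add_edge(B, C). Edges now: 7
Op 8: add_edge(E, F). Edges now: 8
Compute levels (Kahn BFS):
  sources (in-degree 0): A, D
  process A: level=0
    A->B: in-degree(B)=0, level(B)=1, enqueue
    A->C: in-degree(C)=2, level(C)>=1
    A->E: in-degree(E)=0, level(E)=1, enqueue
  process D: level=0
    D->F: in-degree(F)=2, level(F)>=1
  process B: level=1
    B->C: in-degree(C)=1, level(C)>=2
    B->F: in-degree(F)=1, level(F)>=2
  process E: level=1
    E->C: in-degree(C)=0, level(C)=2, enqueue
    E->F: in-degree(F)=0, level(F)=2, enqueue
  process C: level=2
  process F: level=2
All levels: A:0, B:1, C:2, D:0, E:1, F:2
max level = 2

Answer: 2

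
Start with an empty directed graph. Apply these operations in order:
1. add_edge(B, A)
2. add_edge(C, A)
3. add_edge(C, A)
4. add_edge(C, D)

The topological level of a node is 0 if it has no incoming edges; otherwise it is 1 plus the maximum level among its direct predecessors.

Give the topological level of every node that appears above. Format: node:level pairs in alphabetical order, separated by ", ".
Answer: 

Op 1: add_edge(B, A). Edges now: 1
Op 2: add_edge(C, A). Edges now: 2
Op 3: add_edge(C, A) (duplicate, no change). Edges now: 2
Op 4: add_edge(C, D). Edges now: 3
Compute levels (Kahn BFS):
  sources (in-degree 0): B, C
  process B: level=0
    B->A: in-degree(A)=1, level(A)>=1
  process C: level=0
    C->A: in-degree(A)=0, level(A)=1, enqueue
    C->D: in-degree(D)=0, level(D)=1, enqueue
  process A: level=1
  process D: level=1
All levels: A:1, B:0, C:0, D:1

Answer: A:1, B:0, C:0, D:1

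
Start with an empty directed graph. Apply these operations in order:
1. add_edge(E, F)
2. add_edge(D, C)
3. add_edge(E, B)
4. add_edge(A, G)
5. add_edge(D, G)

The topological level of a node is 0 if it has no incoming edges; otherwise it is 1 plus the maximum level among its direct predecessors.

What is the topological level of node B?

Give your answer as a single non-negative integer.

Op 1: add_edge(E, F). Edges now: 1
Op 2: add_edge(D, C). Edges now: 2
Op 3: add_edge(E, B). Edges now: 3
Op 4: add_edge(A, G). Edges now: 4
Op 5: add_edge(D, G). Edges now: 5
Compute levels (Kahn BFS):
  sources (in-degree 0): A, D, E
  process A: level=0
    A->G: in-degree(G)=1, level(G)>=1
  process D: level=0
    D->C: in-degree(C)=0, level(C)=1, enqueue
    D->G: in-degree(G)=0, level(G)=1, enqueue
  process E: level=0
    E->B: in-degree(B)=0, level(B)=1, enqueue
    E->F: in-degree(F)=0, level(F)=1, enqueue
  process C: level=1
  process G: level=1
  process B: level=1
  process F: level=1
All levels: A:0, B:1, C:1, D:0, E:0, F:1, G:1
level(B) = 1

Answer: 1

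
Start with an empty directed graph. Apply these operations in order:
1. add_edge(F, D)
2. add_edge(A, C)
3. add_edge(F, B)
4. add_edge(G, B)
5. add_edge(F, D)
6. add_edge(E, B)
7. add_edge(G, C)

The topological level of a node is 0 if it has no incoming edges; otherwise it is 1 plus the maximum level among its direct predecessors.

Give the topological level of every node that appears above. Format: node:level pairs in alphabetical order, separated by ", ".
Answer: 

Answer: A:0, B:1, C:1, D:1, E:0, F:0, G:0

Derivation:
Op 1: add_edge(F, D). Edges now: 1
Op 2: add_edge(A, C). Edges now: 2
Op 3: add_edge(F, B). Edges now: 3
Op 4: add_edge(G, B). Edges now: 4
Op 5: add_edge(F, D) (duplicate, no change). Edges now: 4
Op 6: add_edge(E, B). Edges now: 5
Op 7: add_edge(G, C). Edges now: 6
Compute levels (Kahn BFS):
  sources (in-degree 0): A, E, F, G
  process A: level=0
    A->C: in-degree(C)=1, level(C)>=1
  process E: level=0
    E->B: in-degree(B)=2, level(B)>=1
  process F: level=0
    F->B: in-degree(B)=1, level(B)>=1
    F->D: in-degree(D)=0, level(D)=1, enqueue
  process G: level=0
    G->B: in-degree(B)=0, level(B)=1, enqueue
    G->C: in-degree(C)=0, level(C)=1, enqueue
  process D: level=1
  process B: level=1
  process C: level=1
All levels: A:0, B:1, C:1, D:1, E:0, F:0, G:0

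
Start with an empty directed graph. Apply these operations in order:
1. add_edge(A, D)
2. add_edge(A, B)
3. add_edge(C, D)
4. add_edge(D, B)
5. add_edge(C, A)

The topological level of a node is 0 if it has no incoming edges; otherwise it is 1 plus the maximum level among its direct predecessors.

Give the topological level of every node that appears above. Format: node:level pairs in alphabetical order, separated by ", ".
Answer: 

Op 1: add_edge(A, D). Edges now: 1
Op 2: add_edge(A, B). Edges now: 2
Op 3: add_edge(C, D). Edges now: 3
Op 4: add_edge(D, B). Edges now: 4
Op 5: add_edge(C, A). Edges now: 5
Compute levels (Kahn BFS):
  sources (in-degree 0): C
  process C: level=0
    C->A: in-degree(A)=0, level(A)=1, enqueue
    C->D: in-degree(D)=1, level(D)>=1
  process A: level=1
    A->B: in-degree(B)=1, level(B)>=2
    A->D: in-degree(D)=0, level(D)=2, enqueue
  process D: level=2
    D->B: in-degree(B)=0, level(B)=3, enqueue
  process B: level=3
All levels: A:1, B:3, C:0, D:2

Answer: A:1, B:3, C:0, D:2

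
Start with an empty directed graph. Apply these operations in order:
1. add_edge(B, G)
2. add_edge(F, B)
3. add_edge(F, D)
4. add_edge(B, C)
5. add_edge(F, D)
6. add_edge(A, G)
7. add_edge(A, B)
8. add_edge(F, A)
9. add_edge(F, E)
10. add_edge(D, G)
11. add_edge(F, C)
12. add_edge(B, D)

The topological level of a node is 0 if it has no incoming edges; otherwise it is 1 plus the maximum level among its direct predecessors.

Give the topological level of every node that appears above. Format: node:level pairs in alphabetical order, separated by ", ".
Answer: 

Op 1: add_edge(B, G). Edges now: 1
Op 2: add_edge(F, B). Edges now: 2
Op 3: add_edge(F, D). Edges now: 3
Op 4: add_edge(B, C). Edges now: 4
Op 5: add_edge(F, D) (duplicate, no change). Edges now: 4
Op 6: add_edge(A, G). Edges now: 5
Op 7: add_edge(A, B). Edges now: 6
Op 8: add_edge(F, A). Edges now: 7
Op 9: add_edge(F, E). Edges now: 8
Op 10: add_edge(D, G). Edges now: 9
Op 11: add_edge(F, C). Edges now: 10
Op 12: add_edge(B, D). Edges now: 11
Compute levels (Kahn BFS):
  sources (in-degree 0): F
  process F: level=0
    F->A: in-degree(A)=0, level(A)=1, enqueue
    F->B: in-degree(B)=1, level(B)>=1
    F->C: in-degree(C)=1, level(C)>=1
    F->D: in-degree(D)=1, level(D)>=1
    F->E: in-degree(E)=0, level(E)=1, enqueue
  process A: level=1
    A->B: in-degree(B)=0, level(B)=2, enqueue
    A->G: in-degree(G)=2, level(G)>=2
  process E: level=1
  process B: level=2
    B->C: in-degree(C)=0, level(C)=3, enqueue
    B->D: in-degree(D)=0, level(D)=3, enqueue
    B->G: in-degree(G)=1, level(G)>=3
  process C: level=3
  process D: level=3
    D->G: in-degree(G)=0, level(G)=4, enqueue
  process G: level=4
All levels: A:1, B:2, C:3, D:3, E:1, F:0, G:4

Answer: A:1, B:2, C:3, D:3, E:1, F:0, G:4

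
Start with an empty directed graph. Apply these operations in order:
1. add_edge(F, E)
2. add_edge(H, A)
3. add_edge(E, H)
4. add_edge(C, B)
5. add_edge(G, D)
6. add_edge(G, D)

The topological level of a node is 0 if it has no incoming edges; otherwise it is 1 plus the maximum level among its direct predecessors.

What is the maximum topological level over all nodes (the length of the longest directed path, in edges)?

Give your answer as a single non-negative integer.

Op 1: add_edge(F, E). Edges now: 1
Op 2: add_edge(H, A). Edges now: 2
Op 3: add_edge(E, H). Edges now: 3
Op 4: add_edge(C, B). Edges now: 4
Op 5: add_edge(G, D). Edges now: 5
Op 6: add_edge(G, D) (duplicate, no change). Edges now: 5
Compute levels (Kahn BFS):
  sources (in-degree 0): C, F, G
  process C: level=0
    C->B: in-degree(B)=0, level(B)=1, enqueue
  process F: level=0
    F->E: in-degree(E)=0, level(E)=1, enqueue
  process G: level=0
    G->D: in-degree(D)=0, level(D)=1, enqueue
  process B: level=1
  process E: level=1
    E->H: in-degree(H)=0, level(H)=2, enqueue
  process D: level=1
  process H: level=2
    H->A: in-degree(A)=0, level(A)=3, enqueue
  process A: level=3
All levels: A:3, B:1, C:0, D:1, E:1, F:0, G:0, H:2
max level = 3

Answer: 3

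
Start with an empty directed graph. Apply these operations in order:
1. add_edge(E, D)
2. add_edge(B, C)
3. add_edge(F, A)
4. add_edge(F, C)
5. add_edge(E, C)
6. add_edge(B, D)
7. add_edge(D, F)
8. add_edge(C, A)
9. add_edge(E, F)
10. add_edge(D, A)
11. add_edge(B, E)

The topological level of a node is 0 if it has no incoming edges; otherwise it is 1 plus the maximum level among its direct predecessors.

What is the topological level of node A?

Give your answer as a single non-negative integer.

Answer: 5

Derivation:
Op 1: add_edge(E, D). Edges now: 1
Op 2: add_edge(B, C). Edges now: 2
Op 3: add_edge(F, A). Edges now: 3
Op 4: add_edge(F, C). Edges now: 4
Op 5: add_edge(E, C). Edges now: 5
Op 6: add_edge(B, D). Edges now: 6
Op 7: add_edge(D, F). Edges now: 7
Op 8: add_edge(C, A). Edges now: 8
Op 9: add_edge(E, F). Edges now: 9
Op 10: add_edge(D, A). Edges now: 10
Op 11: add_edge(B, E). Edges now: 11
Compute levels (Kahn BFS):
  sources (in-degree 0): B
  process B: level=0
    B->C: in-degree(C)=2, level(C)>=1
    B->D: in-degree(D)=1, level(D)>=1
    B->E: in-degree(E)=0, level(E)=1, enqueue
  process E: level=1
    E->C: in-degree(C)=1, level(C)>=2
    E->D: in-degree(D)=0, level(D)=2, enqueue
    E->F: in-degree(F)=1, level(F)>=2
  process D: level=2
    D->A: in-degree(A)=2, level(A)>=3
    D->F: in-degree(F)=0, level(F)=3, enqueue
  process F: level=3
    F->A: in-degree(A)=1, level(A)>=4
    F->C: in-degree(C)=0, level(C)=4, enqueue
  process C: level=4
    C->A: in-degree(A)=0, level(A)=5, enqueue
  process A: level=5
All levels: A:5, B:0, C:4, D:2, E:1, F:3
level(A) = 5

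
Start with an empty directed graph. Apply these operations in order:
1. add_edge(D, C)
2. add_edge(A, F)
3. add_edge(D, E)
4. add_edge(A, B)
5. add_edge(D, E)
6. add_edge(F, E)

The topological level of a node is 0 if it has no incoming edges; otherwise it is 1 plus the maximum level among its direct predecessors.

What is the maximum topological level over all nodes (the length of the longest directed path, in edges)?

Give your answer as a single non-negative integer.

Op 1: add_edge(D, C). Edges now: 1
Op 2: add_edge(A, F). Edges now: 2
Op 3: add_edge(D, E). Edges now: 3
Op 4: add_edge(A, B). Edges now: 4
Op 5: add_edge(D, E) (duplicate, no change). Edges now: 4
Op 6: add_edge(F, E). Edges now: 5
Compute levels (Kahn BFS):
  sources (in-degree 0): A, D
  process A: level=0
    A->B: in-degree(B)=0, level(B)=1, enqueue
    A->F: in-degree(F)=0, level(F)=1, enqueue
  process D: level=0
    D->C: in-degree(C)=0, level(C)=1, enqueue
    D->E: in-degree(E)=1, level(E)>=1
  process B: level=1
  process F: level=1
    F->E: in-degree(E)=0, level(E)=2, enqueue
  process C: level=1
  process E: level=2
All levels: A:0, B:1, C:1, D:0, E:2, F:1
max level = 2

Answer: 2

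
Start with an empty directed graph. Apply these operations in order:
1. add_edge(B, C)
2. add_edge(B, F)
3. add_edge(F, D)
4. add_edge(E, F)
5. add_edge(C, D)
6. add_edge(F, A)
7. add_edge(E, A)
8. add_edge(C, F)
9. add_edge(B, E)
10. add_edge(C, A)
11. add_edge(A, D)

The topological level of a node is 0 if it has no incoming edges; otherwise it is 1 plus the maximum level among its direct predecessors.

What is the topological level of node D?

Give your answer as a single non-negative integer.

Op 1: add_edge(B, C). Edges now: 1
Op 2: add_edge(B, F). Edges now: 2
Op 3: add_edge(F, D). Edges now: 3
Op 4: add_edge(E, F). Edges now: 4
Op 5: add_edge(C, D). Edges now: 5
Op 6: add_edge(F, A). Edges now: 6
Op 7: add_edge(E, A). Edges now: 7
Op 8: add_edge(C, F). Edges now: 8
Op 9: add_edge(B, E). Edges now: 9
Op 10: add_edge(C, A). Edges now: 10
Op 11: add_edge(A, D). Edges now: 11
Compute levels (Kahn BFS):
  sources (in-degree 0): B
  process B: level=0
    B->C: in-degree(C)=0, level(C)=1, enqueue
    B->E: in-degree(E)=0, level(E)=1, enqueue
    B->F: in-degree(F)=2, level(F)>=1
  process C: level=1
    C->A: in-degree(A)=2, level(A)>=2
    C->D: in-degree(D)=2, level(D)>=2
    C->F: in-degree(F)=1, level(F)>=2
  process E: level=1
    E->A: in-degree(A)=1, level(A)>=2
    E->F: in-degree(F)=0, level(F)=2, enqueue
  process F: level=2
    F->A: in-degree(A)=0, level(A)=3, enqueue
    F->D: in-degree(D)=1, level(D)>=3
  process A: level=3
    A->D: in-degree(D)=0, level(D)=4, enqueue
  process D: level=4
All levels: A:3, B:0, C:1, D:4, E:1, F:2
level(D) = 4

Answer: 4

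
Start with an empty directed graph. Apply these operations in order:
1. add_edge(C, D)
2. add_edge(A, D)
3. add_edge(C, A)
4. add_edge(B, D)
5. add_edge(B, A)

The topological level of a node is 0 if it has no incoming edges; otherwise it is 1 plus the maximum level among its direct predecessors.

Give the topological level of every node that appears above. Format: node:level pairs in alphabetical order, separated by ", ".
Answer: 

Answer: A:1, B:0, C:0, D:2

Derivation:
Op 1: add_edge(C, D). Edges now: 1
Op 2: add_edge(A, D). Edges now: 2
Op 3: add_edge(C, A). Edges now: 3
Op 4: add_edge(B, D). Edges now: 4
Op 5: add_edge(B, A). Edges now: 5
Compute levels (Kahn BFS):
  sources (in-degree 0): B, C
  process B: level=0
    B->A: in-degree(A)=1, level(A)>=1
    B->D: in-degree(D)=2, level(D)>=1
  process C: level=0
    C->A: in-degree(A)=0, level(A)=1, enqueue
    C->D: in-degree(D)=1, level(D)>=1
  process A: level=1
    A->D: in-degree(D)=0, level(D)=2, enqueue
  process D: level=2
All levels: A:1, B:0, C:0, D:2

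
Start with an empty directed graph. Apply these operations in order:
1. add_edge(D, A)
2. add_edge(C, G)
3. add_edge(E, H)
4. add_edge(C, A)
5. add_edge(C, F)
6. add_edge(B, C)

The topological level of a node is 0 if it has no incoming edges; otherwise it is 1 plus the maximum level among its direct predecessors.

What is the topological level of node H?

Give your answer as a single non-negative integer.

Op 1: add_edge(D, A). Edges now: 1
Op 2: add_edge(C, G). Edges now: 2
Op 3: add_edge(E, H). Edges now: 3
Op 4: add_edge(C, A). Edges now: 4
Op 5: add_edge(C, F). Edges now: 5
Op 6: add_edge(B, C). Edges now: 6
Compute levels (Kahn BFS):
  sources (in-degree 0): B, D, E
  process B: level=0
    B->C: in-degree(C)=0, level(C)=1, enqueue
  process D: level=0
    D->A: in-degree(A)=1, level(A)>=1
  process E: level=0
    E->H: in-degree(H)=0, level(H)=1, enqueue
  process C: level=1
    C->A: in-degree(A)=0, level(A)=2, enqueue
    C->F: in-degree(F)=0, level(F)=2, enqueue
    C->G: in-degree(G)=0, level(G)=2, enqueue
  process H: level=1
  process A: level=2
  process F: level=2
  process G: level=2
All levels: A:2, B:0, C:1, D:0, E:0, F:2, G:2, H:1
level(H) = 1

Answer: 1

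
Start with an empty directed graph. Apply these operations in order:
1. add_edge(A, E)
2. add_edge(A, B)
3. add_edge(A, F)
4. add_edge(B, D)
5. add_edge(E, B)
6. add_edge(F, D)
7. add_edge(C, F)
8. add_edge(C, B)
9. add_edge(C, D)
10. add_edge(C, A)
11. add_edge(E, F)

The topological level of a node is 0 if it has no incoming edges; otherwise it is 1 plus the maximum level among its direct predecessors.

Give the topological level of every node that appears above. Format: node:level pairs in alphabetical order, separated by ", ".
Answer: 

Op 1: add_edge(A, E). Edges now: 1
Op 2: add_edge(A, B). Edges now: 2
Op 3: add_edge(A, F). Edges now: 3
Op 4: add_edge(B, D). Edges now: 4
Op 5: add_edge(E, B). Edges now: 5
Op 6: add_edge(F, D). Edges now: 6
Op 7: add_edge(C, F). Edges now: 7
Op 8: add_edge(C, B). Edges now: 8
Op 9: add_edge(C, D). Edges now: 9
Op 10: add_edge(C, A). Edges now: 10
Op 11: add_edge(E, F). Edges now: 11
Compute levels (Kahn BFS):
  sources (in-degree 0): C
  process C: level=0
    C->A: in-degree(A)=0, level(A)=1, enqueue
    C->B: in-degree(B)=2, level(B)>=1
    C->D: in-degree(D)=2, level(D)>=1
    C->F: in-degree(F)=2, level(F)>=1
  process A: level=1
    A->B: in-degree(B)=1, level(B)>=2
    A->E: in-degree(E)=0, level(E)=2, enqueue
    A->F: in-degree(F)=1, level(F)>=2
  process E: level=2
    E->B: in-degree(B)=0, level(B)=3, enqueue
    E->F: in-degree(F)=0, level(F)=3, enqueue
  process B: level=3
    B->D: in-degree(D)=1, level(D)>=4
  process F: level=3
    F->D: in-degree(D)=0, level(D)=4, enqueue
  process D: level=4
All levels: A:1, B:3, C:0, D:4, E:2, F:3

Answer: A:1, B:3, C:0, D:4, E:2, F:3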